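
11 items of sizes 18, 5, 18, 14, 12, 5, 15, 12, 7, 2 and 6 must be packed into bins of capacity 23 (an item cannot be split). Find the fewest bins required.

6

Total = 18 + 18 + 15 + 14 + 12 + 12 + 7 + 6 + 5 + 5 + 2 = 114.
Lower bound: ⌈114/23⌉ = 5 bins.
Also, 6 items each exceed 23/2, and no two of those can share a bin, so at least 6 bins are needed.
A packing using 6 bins:
  bin 1: 18 + 5 = 23
  bin 2: 18 + 5 = 23
  bin 3: 15 + 7 = 22
  bin 4: 14 + 6 + 2 = 22
  bin 5: 12 = 12
  bin 6: 12 = 12
This matches the lower bound, so 6 is optimal.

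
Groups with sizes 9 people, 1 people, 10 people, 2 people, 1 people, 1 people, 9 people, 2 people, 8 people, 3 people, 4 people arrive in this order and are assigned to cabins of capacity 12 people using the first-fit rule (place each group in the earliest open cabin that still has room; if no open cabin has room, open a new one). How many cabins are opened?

  9 → cabin 1 (new)  [load 9/12]
  1 → cabin 1  [load 10/12]
  10 → cabin 2 (new)  [load 10/12]
  2 → cabin 1  [load 12/12]
  1 → cabin 2  [load 11/12]
  1 → cabin 2  [load 12/12]
  9 → cabin 3 (new)  [load 9/12]
  2 → cabin 3  [load 11/12]
  8 → cabin 4 (new)  [load 8/12]
  3 → cabin 4  [load 11/12]
  4 → cabin 5 (new)  [load 4/12]
5 cabins opened.

5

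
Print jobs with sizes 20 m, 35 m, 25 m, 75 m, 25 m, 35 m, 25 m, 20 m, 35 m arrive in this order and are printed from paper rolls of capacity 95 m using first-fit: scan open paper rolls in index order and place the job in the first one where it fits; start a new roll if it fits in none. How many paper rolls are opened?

  20 → roll 1 (new)  [load 20/95]
  35 → roll 1  [load 55/95]
  25 → roll 1  [load 80/95]
  75 → roll 2 (new)  [load 75/95]
  25 → roll 3 (new)  [load 25/95]
  35 → roll 3  [load 60/95]
  25 → roll 3  [load 85/95]
  20 → roll 2  [load 95/95]
  35 → roll 4 (new)  [load 35/95]
4 paper rolls opened.

4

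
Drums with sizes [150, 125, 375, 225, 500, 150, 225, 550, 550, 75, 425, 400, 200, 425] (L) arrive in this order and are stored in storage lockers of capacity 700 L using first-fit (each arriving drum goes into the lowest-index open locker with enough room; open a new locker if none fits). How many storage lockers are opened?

8

  150 → locker 1 (new)  [load 150/700]
  125 → locker 1  [load 275/700]
  375 → locker 1  [load 650/700]
  225 → locker 2 (new)  [load 225/700]
  500 → locker 3 (new)  [load 500/700]
  150 → locker 2  [load 375/700]
  225 → locker 2  [load 600/700]
  550 → locker 4 (new)  [load 550/700]
  550 → locker 5 (new)  [load 550/700]
  75 → locker 2  [load 675/700]
  425 → locker 6 (new)  [load 425/700]
  400 → locker 7 (new)  [load 400/700]
  200 → locker 3  [load 700/700]
  425 → locker 8 (new)  [load 425/700]
8 storage lockers opened.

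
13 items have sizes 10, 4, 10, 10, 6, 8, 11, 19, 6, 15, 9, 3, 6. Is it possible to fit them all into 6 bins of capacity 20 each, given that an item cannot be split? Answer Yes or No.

A valid assignment using 6 bins:
  bin 1: 19 = 19
  bin 2: 15 + 4 = 19
  bin 3: 11 + 9 = 20
  bin 4: 10 + 10 = 20
  bin 5: 10 + 6 + 3 = 19
  bin 6: 8 + 6 + 6 = 20
Every load is within 20, so 6 bins suffice.

Yes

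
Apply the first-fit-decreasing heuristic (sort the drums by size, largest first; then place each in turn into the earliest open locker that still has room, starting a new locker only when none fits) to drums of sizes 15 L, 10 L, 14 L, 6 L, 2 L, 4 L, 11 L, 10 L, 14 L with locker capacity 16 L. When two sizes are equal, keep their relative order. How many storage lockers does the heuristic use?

6

Sorted descending: 15, 14, 14, 11, 10, 10, 6, 4, 2.
  15 → locker 1 (new)  [load 15/16]
  14 → locker 2 (new)  [load 14/16]
  14 → locker 3 (new)  [load 14/16]
  11 → locker 4 (new)  [load 11/16]
  10 → locker 5 (new)  [load 10/16]
  10 → locker 6 (new)  [load 10/16]
  6 → locker 5  [load 16/16]
  4 → locker 4  [load 15/16]
  2 → locker 2  [load 16/16]
6 storage lockers opened.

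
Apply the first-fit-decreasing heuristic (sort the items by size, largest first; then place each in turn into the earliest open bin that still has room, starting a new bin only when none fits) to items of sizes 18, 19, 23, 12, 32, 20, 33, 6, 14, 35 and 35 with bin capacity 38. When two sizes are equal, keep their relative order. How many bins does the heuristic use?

7

Sorted descending: 35, 35, 33, 32, 23, 20, 19, 18, 14, 12, 6.
  35 → bin 1 (new)  [load 35/38]
  35 → bin 2 (new)  [load 35/38]
  33 → bin 3 (new)  [load 33/38]
  32 → bin 4 (new)  [load 32/38]
  23 → bin 5 (new)  [load 23/38]
  20 → bin 6 (new)  [load 20/38]
  19 → bin 7 (new)  [load 19/38]
  18 → bin 6  [load 38/38]
  14 → bin 5  [load 37/38]
  12 → bin 7  [load 31/38]
  6 → bin 4  [load 38/38]
7 bins opened.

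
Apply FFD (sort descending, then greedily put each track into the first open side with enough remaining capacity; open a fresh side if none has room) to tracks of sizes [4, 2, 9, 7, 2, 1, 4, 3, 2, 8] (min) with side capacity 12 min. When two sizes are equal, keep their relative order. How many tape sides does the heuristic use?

Sorted descending: 9, 8, 7, 4, 4, 3, 2, 2, 2, 1.
  9 → side 1 (new)  [load 9/12]
  8 → side 2 (new)  [load 8/12]
  7 → side 3 (new)  [load 7/12]
  4 → side 2  [load 12/12]
  4 → side 3  [load 11/12]
  3 → side 1  [load 12/12]
  2 → side 4 (new)  [load 2/12]
  2 → side 4  [load 4/12]
  2 → side 4  [load 6/12]
  1 → side 3  [load 12/12]
4 tape sides opened.

4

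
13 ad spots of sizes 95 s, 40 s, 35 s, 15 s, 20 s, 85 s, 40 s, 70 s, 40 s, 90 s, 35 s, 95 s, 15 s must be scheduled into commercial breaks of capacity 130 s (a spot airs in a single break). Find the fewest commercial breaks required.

6

Total = 95 + 95 + 90 + 85 + 70 + 40 + 40 + 40 + 35 + 35 + 20 + 15 + 15 = 675 s.
Lower bound: ⌈675/130⌉ = 6 commercial breaks.
A packing using 6 commercial breaks:
  break 1: 95 + 35 = 130
  break 2: 95 + 35 = 130
  break 3: 90 + 40 = 130
  break 4: 85 + 40 = 125
  break 5: 70 + 40 + 20 = 130
  break 6: 15 + 15 = 30
This matches the lower bound, so 6 is optimal.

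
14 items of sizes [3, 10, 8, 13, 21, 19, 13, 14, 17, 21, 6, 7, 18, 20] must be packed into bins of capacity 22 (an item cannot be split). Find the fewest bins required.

10

Total = 21 + 21 + 20 + 19 + 18 + 17 + 14 + 13 + 13 + 10 + 8 + 7 + 6 + 3 = 190.
Lower bound: ⌈190/22⌉ = 9 bins.
A packing using 10 bins:
  bin 1: 21 = 21
  bin 2: 21 = 21
  bin 3: 20 = 20
  bin 4: 19 + 3 = 22
  bin 5: 18 = 18
  bin 6: 17 = 17
  bin 7: 14 + 8 = 22
  bin 8: 13 + 7 = 20
  bin 9: 13 + 6 = 19
  bin 10: 10 = 10
No arrangement into 9 bins stays within capacity, so 10 is optimal.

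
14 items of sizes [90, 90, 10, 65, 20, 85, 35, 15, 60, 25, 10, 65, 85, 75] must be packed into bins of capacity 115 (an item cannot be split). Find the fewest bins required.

Total = 90 + 90 + 85 + 85 + 75 + 65 + 65 + 60 + 35 + 25 + 20 + 15 + 10 + 10 = 730.
Lower bound: ⌈730/115⌉ = 7 bins.
Also, 8 items each exceed 115/2, and no two of those can share a bin, so at least 8 bins are needed.
A packing using 8 bins:
  bin 1: 90 + 25 = 115
  bin 2: 90 + 20 = 110
  bin 3: 85 + 15 + 10 = 110
  bin 4: 85 + 10 = 95
  bin 5: 75 + 35 = 110
  bin 6: 65 = 65
  bin 7: 65 = 65
  bin 8: 60 = 60
This matches the lower bound, so 8 is optimal.

8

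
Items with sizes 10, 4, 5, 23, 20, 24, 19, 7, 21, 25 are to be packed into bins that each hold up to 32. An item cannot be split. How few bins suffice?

6

Total = 25 + 24 + 23 + 21 + 20 + 19 + 10 + 7 + 5 + 4 = 158.
Lower bound: ⌈158/32⌉ = 5 bins.
Also, 6 items each exceed 16, and no two of those can share a bin, so at least 6 bins are needed.
A packing using 6 bins:
  bin 1: 25 + 7 = 32
  bin 2: 24 + 5 = 29
  bin 3: 23 + 4 = 27
  bin 4: 21 + 10 = 31
  bin 5: 20 = 20
  bin 6: 19 = 19
This matches the lower bound, so 6 is optimal.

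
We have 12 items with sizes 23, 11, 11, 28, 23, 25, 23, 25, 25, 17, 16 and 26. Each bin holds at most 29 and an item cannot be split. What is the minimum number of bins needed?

10

Total = 28 + 26 + 25 + 25 + 25 + 23 + 23 + 23 + 17 + 16 + 11 + 11 = 253.
Lower bound: ⌈253/29⌉ = 9 bins.
Also, 10 items each exceed 29/2, and no two of those can share a bin, so at least 10 bins are needed.
A packing using 10 bins:
  bin 1: 28 = 28
  bin 2: 26 = 26
  bin 3: 25 = 25
  bin 4: 25 = 25
  bin 5: 25 = 25
  bin 6: 23 = 23
  bin 7: 23 = 23
  bin 8: 23 = 23
  bin 9: 17 + 11 = 28
  bin 10: 16 + 11 = 27
This matches the lower bound, so 10 is optimal.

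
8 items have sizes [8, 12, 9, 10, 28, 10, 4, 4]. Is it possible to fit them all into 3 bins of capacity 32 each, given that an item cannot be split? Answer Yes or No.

A valid assignment using 3 bins:
  bin 1: 28 + 4 = 32
  bin 2: 12 + 10 + 10 = 32
  bin 3: 9 + 8 + 4 = 21
Every load is within 32, so 3 bins suffice.

Yes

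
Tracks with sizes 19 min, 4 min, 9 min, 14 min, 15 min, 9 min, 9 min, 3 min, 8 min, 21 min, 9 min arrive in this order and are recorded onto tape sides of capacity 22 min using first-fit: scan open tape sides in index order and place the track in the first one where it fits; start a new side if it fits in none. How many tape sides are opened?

  19 → side 1 (new)  [load 19/22]
  4 → side 2 (new)  [load 4/22]
  9 → side 2  [load 13/22]
  14 → side 3 (new)  [load 14/22]
  15 → side 4 (new)  [load 15/22]
  9 → side 2  [load 22/22]
  9 → side 5 (new)  [load 9/22]
  3 → side 1  [load 22/22]
  8 → side 3  [load 22/22]
  21 → side 6 (new)  [load 21/22]
  9 → side 5  [load 18/22]
6 tape sides opened.

6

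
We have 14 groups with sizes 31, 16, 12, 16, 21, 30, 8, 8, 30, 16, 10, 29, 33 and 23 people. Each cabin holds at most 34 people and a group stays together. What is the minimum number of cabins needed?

Total = 33 + 31 + 30 + 30 + 29 + 23 + 21 + 16 + 16 + 16 + 12 + 10 + 8 + 8 = 283 people.
Lower bound: ⌈283/34⌉ = 9 cabins.
A packing using 9 cabins:
  cabin 1: 33 = 33
  cabin 2: 31 = 31
  cabin 3: 30 = 30
  cabin 4: 30 = 30
  cabin 5: 29 = 29
  cabin 6: 23 + 10 = 33
  cabin 7: 21 + 12 = 33
  cabin 8: 16 + 16 = 32
  cabin 9: 16 + 8 + 8 = 32
This matches the lower bound, so 9 is optimal.

9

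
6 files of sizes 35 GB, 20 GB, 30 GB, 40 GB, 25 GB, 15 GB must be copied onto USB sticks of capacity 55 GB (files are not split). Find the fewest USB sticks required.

Total = 40 + 35 + 30 + 25 + 20 + 15 = 165 GB.
Lower bound: ⌈165/55⌉ = 3 USB sticks.
A packing using 3 USB sticks:
  USB stick 1: 40 + 15 = 55
  USB stick 2: 35 + 20 = 55
  USB stick 3: 30 + 25 = 55
This matches the lower bound, so 3 is optimal.

3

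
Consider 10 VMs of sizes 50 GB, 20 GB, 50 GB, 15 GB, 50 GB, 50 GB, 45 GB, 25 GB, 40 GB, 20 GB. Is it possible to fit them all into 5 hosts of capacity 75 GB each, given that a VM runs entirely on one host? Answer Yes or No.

No

Total = 365 GB; ⌈365/75⌉ = 5.
6 VMs each exceed half the capacity and cannot share a host, forcing at least 6 hosts.
At least 6 hosts are required, but only 5 are allowed.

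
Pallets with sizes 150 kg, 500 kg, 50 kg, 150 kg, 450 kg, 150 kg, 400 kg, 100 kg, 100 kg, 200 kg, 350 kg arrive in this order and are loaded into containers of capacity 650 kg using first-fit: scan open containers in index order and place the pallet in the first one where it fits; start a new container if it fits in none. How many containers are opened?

  150 → container 1 (new)  [load 150/650]
  500 → container 1  [load 650/650]
  50 → container 2 (new)  [load 50/650]
  150 → container 2  [load 200/650]
  450 → container 2  [load 650/650]
  150 → container 3 (new)  [load 150/650]
  400 → container 3  [load 550/650]
  100 → container 3  [load 650/650]
  100 → container 4 (new)  [load 100/650]
  200 → container 4  [load 300/650]
  350 → container 4  [load 650/650]
4 containers opened.

4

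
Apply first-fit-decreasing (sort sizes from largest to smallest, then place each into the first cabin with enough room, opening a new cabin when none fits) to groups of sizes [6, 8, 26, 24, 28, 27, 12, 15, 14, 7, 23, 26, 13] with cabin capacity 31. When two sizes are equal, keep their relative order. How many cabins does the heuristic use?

Sorted descending: 28, 27, 26, 26, 24, 23, 15, 14, 13, 12, 8, 7, 6.
  28 → cabin 1 (new)  [load 28/31]
  27 → cabin 2 (new)  [load 27/31]
  26 → cabin 3 (new)  [load 26/31]
  26 → cabin 4 (new)  [load 26/31]
  24 → cabin 5 (new)  [load 24/31]
  23 → cabin 6 (new)  [load 23/31]
  15 → cabin 7 (new)  [load 15/31]
  14 → cabin 7  [load 29/31]
  13 → cabin 8 (new)  [load 13/31]
  12 → cabin 8  [load 25/31]
  8 → cabin 6  [load 31/31]
  7 → cabin 5  [load 31/31]
  6 → cabin 8  [load 31/31]
8 cabins opened.

8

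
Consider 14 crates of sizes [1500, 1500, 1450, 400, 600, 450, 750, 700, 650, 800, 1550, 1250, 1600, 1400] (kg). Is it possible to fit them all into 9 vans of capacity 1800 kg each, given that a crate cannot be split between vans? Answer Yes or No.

No

Total = 14600 kg; ⌈14600/1800⌉ = 9.
The bound of 9 does not rule out 9, but exhaustive search shows no assignment into 9 vans of capacity 1800 kg exists — the minimum is 10.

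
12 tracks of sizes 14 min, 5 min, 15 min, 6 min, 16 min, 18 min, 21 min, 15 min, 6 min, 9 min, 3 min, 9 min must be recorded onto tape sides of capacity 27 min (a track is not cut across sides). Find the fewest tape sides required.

6

Total = 21 + 18 + 16 + 15 + 15 + 14 + 9 + 9 + 6 + 6 + 5 + 3 = 137 min.
Lower bound: ⌈137/27⌉ = 6 tape sides.
A packing using 6 tape sides:
  side 1: 21 + 6 = 27
  side 2: 18 + 9 = 27
  side 3: 16 + 9 = 25
  side 4: 15 + 6 + 5 = 26
  side 5: 15 + 3 = 18
  side 6: 14 = 14
This matches the lower bound, so 6 is optimal.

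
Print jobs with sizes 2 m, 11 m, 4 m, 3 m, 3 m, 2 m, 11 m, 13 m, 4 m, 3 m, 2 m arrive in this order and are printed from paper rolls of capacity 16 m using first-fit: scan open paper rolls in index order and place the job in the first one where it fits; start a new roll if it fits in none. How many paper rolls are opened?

4

  2 → roll 1 (new)  [load 2/16]
  11 → roll 1  [load 13/16]
  4 → roll 2 (new)  [load 4/16]
  3 → roll 1  [load 16/16]
  3 → roll 2  [load 7/16]
  2 → roll 2  [load 9/16]
  11 → roll 3 (new)  [load 11/16]
  13 → roll 4 (new)  [load 13/16]
  4 → roll 2  [load 13/16]
  3 → roll 2  [load 16/16]
  2 → roll 3  [load 13/16]
4 paper rolls opened.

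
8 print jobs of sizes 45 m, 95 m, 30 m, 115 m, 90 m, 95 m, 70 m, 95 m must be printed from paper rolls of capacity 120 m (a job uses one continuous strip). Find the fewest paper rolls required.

6

Total = 115 + 95 + 95 + 95 + 90 + 70 + 45 + 30 = 635 m.
Lower bound: ⌈635/120⌉ = 6 paper rolls.
A packing using 6 paper rolls:
  roll 1: 115 = 115
  roll 2: 95 = 95
  roll 3: 95 = 95
  roll 4: 95 = 95
  roll 5: 90 + 30 = 120
  roll 6: 70 + 45 = 115
This matches the lower bound, so 6 is optimal.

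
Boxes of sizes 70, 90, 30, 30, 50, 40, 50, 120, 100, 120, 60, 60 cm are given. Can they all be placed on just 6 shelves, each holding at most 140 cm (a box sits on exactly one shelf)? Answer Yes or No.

No

Total = 820 cm; ⌈820/140⌉ = 6.
The bound of 6 does not rule out 6, but exhaustive search shows no assignment into 6 shelves of capacity 140 cm exists — the minimum is 7.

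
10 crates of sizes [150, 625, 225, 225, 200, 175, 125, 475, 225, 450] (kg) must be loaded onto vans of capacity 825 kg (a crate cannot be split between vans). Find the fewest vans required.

4

Total = 625 + 475 + 450 + 225 + 225 + 225 + 200 + 175 + 150 + 125 = 2875 kg.
Lower bound: ⌈2875/825⌉ = 4 vans.
A packing using 4 vans:
  van 1: 625 + 200 = 825
  van 2: 475 + 225 + 125 = 825
  van 3: 450 + 225 + 150 = 825
  van 4: 225 + 175 = 400
This matches the lower bound, so 4 is optimal.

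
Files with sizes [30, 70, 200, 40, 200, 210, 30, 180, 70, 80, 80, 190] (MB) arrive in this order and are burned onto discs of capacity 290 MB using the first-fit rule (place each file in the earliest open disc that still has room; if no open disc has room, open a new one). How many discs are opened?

6

  30 → disc 1 (new)  [load 30/290]
  70 → disc 1  [load 100/290]
  200 → disc 2 (new)  [load 200/290]
  40 → disc 1  [load 140/290]
  200 → disc 3 (new)  [load 200/290]
  210 → disc 4 (new)  [load 210/290]
  30 → disc 1  [load 170/290]
  180 → disc 5 (new)  [load 180/290]
  70 → disc 1  [load 240/290]
  80 → disc 2  [load 280/290]
  80 → disc 3  [load 280/290]
  190 → disc 6 (new)  [load 190/290]
6 discs opened.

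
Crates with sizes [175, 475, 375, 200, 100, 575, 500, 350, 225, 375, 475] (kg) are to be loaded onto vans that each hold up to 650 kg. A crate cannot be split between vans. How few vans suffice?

Total = 575 + 500 + 475 + 475 + 375 + 375 + 350 + 225 + 200 + 175 + 100 = 3825 kg.
Lower bound: ⌈3825/650⌉ = 6 vans.
Also, 7 crates each exceed 325 kg, and no two of those can share a van, so at least 7 vans are needed.
A packing using 7 vans:
  van 1: 575 = 575
  van 2: 500 + 100 = 600
  van 3: 475 + 175 = 650
  van 4: 475 = 475
  van 5: 375 + 225 = 600
  van 6: 375 + 200 = 575
  van 7: 350 = 350
This matches the lower bound, so 7 is optimal.

7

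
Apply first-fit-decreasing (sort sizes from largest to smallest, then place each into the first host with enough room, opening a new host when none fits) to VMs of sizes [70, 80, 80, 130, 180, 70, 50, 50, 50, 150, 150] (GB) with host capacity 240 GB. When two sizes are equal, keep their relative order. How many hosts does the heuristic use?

5

Sorted descending: 180, 150, 150, 130, 80, 80, 70, 70, 50, 50, 50.
  180 → host 1 (new)  [load 180/240]
  150 → host 2 (new)  [load 150/240]
  150 → host 3 (new)  [load 150/240]
  130 → host 4 (new)  [load 130/240]
  80 → host 2  [load 230/240]
  80 → host 3  [load 230/240]
  70 → host 4  [load 200/240]
  70 → host 5 (new)  [load 70/240]
  50 → host 1  [load 230/240]
  50 → host 5  [load 120/240]
  50 → host 5  [load 170/240]
5 hosts opened.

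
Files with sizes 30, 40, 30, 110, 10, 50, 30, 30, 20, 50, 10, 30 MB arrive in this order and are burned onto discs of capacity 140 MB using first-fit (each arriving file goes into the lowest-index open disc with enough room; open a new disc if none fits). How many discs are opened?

4

  30 → disc 1 (new)  [load 30/140]
  40 → disc 1  [load 70/140]
  30 → disc 1  [load 100/140]
  110 → disc 2 (new)  [load 110/140]
  10 → disc 1  [load 110/140]
  50 → disc 3 (new)  [load 50/140]
  30 → disc 1  [load 140/140]
  30 → disc 2  [load 140/140]
  20 → disc 3  [load 70/140]
  50 → disc 3  [load 120/140]
  10 → disc 3  [load 130/140]
  30 → disc 4 (new)  [load 30/140]
4 discs opened.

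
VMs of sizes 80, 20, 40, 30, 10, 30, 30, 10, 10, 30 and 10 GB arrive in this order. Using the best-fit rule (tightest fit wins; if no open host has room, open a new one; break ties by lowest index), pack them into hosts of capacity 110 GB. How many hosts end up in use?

3

  80 → host 1 (new)  [load 80/110]
  20 → host 1  [load 100/110]
  40 → host 2 (new)  [load 40/110]
  30 → host 2  [load 70/110]
  10 → host 1  [load 110/110]
  30 → host 2  [load 100/110]
  30 → host 3 (new)  [load 30/110]
  10 → host 2  [load 110/110]
  10 → host 3  [load 40/110]
  30 → host 3  [load 70/110]
  10 → host 3  [load 80/110]
3 hosts opened.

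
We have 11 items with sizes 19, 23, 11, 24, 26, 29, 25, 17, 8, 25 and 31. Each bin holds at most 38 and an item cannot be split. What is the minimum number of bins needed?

8

Total = 31 + 29 + 26 + 25 + 25 + 24 + 23 + 19 + 17 + 11 + 8 = 238.
Lower bound: ⌈238/38⌉ = 7 bins.
A packing using 8 bins:
  bin 1: 31 = 31
  bin 2: 29 + 8 = 37
  bin 3: 26 + 11 = 37
  bin 4: 25 = 25
  bin 5: 25 = 25
  bin 6: 24 = 24
  bin 7: 23 = 23
  bin 8: 19 + 17 = 36
No arrangement into 7 bins stays within capacity, so 8 is optimal.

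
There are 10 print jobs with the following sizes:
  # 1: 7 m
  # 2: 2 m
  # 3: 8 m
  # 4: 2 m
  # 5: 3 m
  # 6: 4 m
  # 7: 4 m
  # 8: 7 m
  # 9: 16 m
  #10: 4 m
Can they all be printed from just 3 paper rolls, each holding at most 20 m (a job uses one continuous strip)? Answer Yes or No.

Yes

A valid assignment using 3 paper rolls:
  roll 1: 16 + 4 = 20
  roll 2: 8 + 7 + 4 = 19
  roll 3: 7 + 4 + 3 + 2 + 2 = 18
Every load is within 20 m, so 3 paper rolls suffice.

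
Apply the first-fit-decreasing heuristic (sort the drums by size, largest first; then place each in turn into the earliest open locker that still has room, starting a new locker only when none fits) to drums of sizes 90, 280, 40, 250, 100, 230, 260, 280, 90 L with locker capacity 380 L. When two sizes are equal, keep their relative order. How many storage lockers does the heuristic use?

Sorted descending: 280, 280, 260, 250, 230, 100, 90, 90, 40.
  280 → locker 1 (new)  [load 280/380]
  280 → locker 2 (new)  [load 280/380]
  260 → locker 3 (new)  [load 260/380]
  250 → locker 4 (new)  [load 250/380]
  230 → locker 5 (new)  [load 230/380]
  100 → locker 1  [load 380/380]
  90 → locker 2  [load 370/380]
  90 → locker 3  [load 350/380]
  40 → locker 4  [load 290/380]
5 storage lockers opened.

5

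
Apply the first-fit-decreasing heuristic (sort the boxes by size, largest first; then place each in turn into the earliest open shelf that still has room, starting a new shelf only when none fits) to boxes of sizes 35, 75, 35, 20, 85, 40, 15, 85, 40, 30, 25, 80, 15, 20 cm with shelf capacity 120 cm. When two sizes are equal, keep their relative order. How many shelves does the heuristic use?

6

Sorted descending: 85, 85, 80, 75, 40, 40, 35, 35, 30, 25, 20, 20, 15, 15.
  85 → shelf 1 (new)  [load 85/120]
  85 → shelf 2 (new)  [load 85/120]
  80 → shelf 3 (new)  [load 80/120]
  75 → shelf 4 (new)  [load 75/120]
  40 → shelf 3  [load 120/120]
  40 → shelf 4  [load 115/120]
  35 → shelf 1  [load 120/120]
  35 → shelf 2  [load 120/120]
  30 → shelf 5 (new)  [load 30/120]
  25 → shelf 5  [load 55/120]
  20 → shelf 5  [load 75/120]
  20 → shelf 5  [load 95/120]
  15 → shelf 5  [load 110/120]
  15 → shelf 6 (new)  [load 15/120]
6 shelves opened.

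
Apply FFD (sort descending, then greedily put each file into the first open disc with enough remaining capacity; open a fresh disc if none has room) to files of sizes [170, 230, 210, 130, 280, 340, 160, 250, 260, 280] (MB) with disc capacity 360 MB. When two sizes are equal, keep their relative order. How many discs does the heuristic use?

Sorted descending: 340, 280, 280, 260, 250, 230, 210, 170, 160, 130.
  340 → disc 1 (new)  [load 340/360]
  280 → disc 2 (new)  [load 280/360]
  280 → disc 3 (new)  [load 280/360]
  260 → disc 4 (new)  [load 260/360]
  250 → disc 5 (new)  [load 250/360]
  230 → disc 6 (new)  [load 230/360]
  210 → disc 7 (new)  [load 210/360]
  170 → disc 8 (new)  [load 170/360]
  160 → disc 8  [load 330/360]
  130 → disc 6  [load 360/360]
8 discs opened.

8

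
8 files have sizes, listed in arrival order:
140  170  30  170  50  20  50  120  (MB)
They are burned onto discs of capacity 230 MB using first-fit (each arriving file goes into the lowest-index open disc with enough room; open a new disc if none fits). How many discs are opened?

4

  140 → disc 1 (new)  [load 140/230]
  170 → disc 2 (new)  [load 170/230]
  30 → disc 1  [load 170/230]
  170 → disc 3 (new)  [load 170/230]
  50 → disc 1  [load 220/230]
  20 → disc 2  [load 190/230]
  50 → disc 3  [load 220/230]
  120 → disc 4 (new)  [load 120/230]
4 discs opened.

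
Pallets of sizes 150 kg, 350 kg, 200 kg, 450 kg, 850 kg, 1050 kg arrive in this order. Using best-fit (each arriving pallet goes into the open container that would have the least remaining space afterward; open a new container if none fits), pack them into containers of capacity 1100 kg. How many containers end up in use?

4

  150 → container 1 (new)  [load 150/1100]
  350 → container 1  [load 500/1100]
  200 → container 1  [load 700/1100]
  450 → container 2 (new)  [load 450/1100]
  850 → container 3 (new)  [load 850/1100]
  1050 → container 4 (new)  [load 1050/1100]
4 containers opened.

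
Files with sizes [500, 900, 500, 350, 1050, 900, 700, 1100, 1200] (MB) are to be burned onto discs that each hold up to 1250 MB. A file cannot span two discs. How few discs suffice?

7

Total = 1200 + 1100 + 1050 + 900 + 900 + 700 + 500 + 500 + 350 = 7200 MB.
Lower bound: ⌈7200/1250⌉ = 6 discs.
A packing using 7 discs:
  disc 1: 1200 = 1200
  disc 2: 1100 = 1100
  disc 3: 1050 = 1050
  disc 4: 900 + 350 = 1250
  disc 5: 900 = 900
  disc 6: 700 + 500 = 1200
  disc 7: 500 = 500
No arrangement into 6 discs stays within capacity, so 7 is optimal.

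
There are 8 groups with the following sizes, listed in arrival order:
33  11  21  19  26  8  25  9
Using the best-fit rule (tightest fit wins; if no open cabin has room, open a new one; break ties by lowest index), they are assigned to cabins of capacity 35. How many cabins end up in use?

  33 → cabin 1 (new)  [load 33/35]
  11 → cabin 2 (new)  [load 11/35]
  21 → cabin 2  [load 32/35]
  19 → cabin 3 (new)  [load 19/35]
  26 → cabin 4 (new)  [load 26/35]
  8 → cabin 4  [load 34/35]
  25 → cabin 5 (new)  [load 25/35]
  9 → cabin 5  [load 34/35]
5 cabins opened.

5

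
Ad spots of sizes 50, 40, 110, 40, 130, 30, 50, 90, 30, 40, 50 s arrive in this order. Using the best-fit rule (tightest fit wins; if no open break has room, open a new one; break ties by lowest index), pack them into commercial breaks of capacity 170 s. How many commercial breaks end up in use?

5

  50 → break 1 (new)  [load 50/170]
  40 → break 1  [load 90/170]
  110 → break 2 (new)  [load 110/170]
  40 → break 2  [load 150/170]
  130 → break 3 (new)  [load 130/170]
  30 → break 3  [load 160/170]
  50 → break 1  [load 140/170]
  90 → break 4 (new)  [load 90/170]
  30 → break 1  [load 170/170]
  40 → break 4  [load 130/170]
  50 → break 5 (new)  [load 50/170]
5 commercial breaks opened.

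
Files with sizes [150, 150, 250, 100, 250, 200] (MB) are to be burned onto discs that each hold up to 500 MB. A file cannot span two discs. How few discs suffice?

Total = 250 + 250 + 200 + 150 + 150 + 100 = 1100 MB.
Lower bound: ⌈1100/500⌉ = 3 discs.
A packing using 3 discs:
  disc 1: 250 + 250 = 500
  disc 2: 200 + 150 + 150 = 500
  disc 3: 100 = 100
This matches the lower bound, so 3 is optimal.

3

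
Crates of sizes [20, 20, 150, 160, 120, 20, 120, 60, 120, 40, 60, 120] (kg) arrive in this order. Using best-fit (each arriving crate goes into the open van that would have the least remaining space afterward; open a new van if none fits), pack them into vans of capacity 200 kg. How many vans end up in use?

  20 → van 1 (new)  [load 20/200]
  20 → van 1  [load 40/200]
  150 → van 1  [load 190/200]
  160 → van 2 (new)  [load 160/200]
  120 → van 3 (new)  [load 120/200]
  20 → van 2  [load 180/200]
  120 → van 4 (new)  [load 120/200]
  60 → van 3  [load 180/200]
  120 → van 5 (new)  [load 120/200]
  40 → van 4  [load 160/200]
  60 → van 5  [load 180/200]
  120 → van 6 (new)  [load 120/200]
6 vans opened.

6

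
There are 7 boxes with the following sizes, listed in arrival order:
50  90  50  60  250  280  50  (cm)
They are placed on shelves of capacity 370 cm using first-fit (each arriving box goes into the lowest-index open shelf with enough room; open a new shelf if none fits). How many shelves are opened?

3

  50 → shelf 1 (new)  [load 50/370]
  90 → shelf 1  [load 140/370]
  50 → shelf 1  [load 190/370]
  60 → shelf 1  [load 250/370]
  250 → shelf 2 (new)  [load 250/370]
  280 → shelf 3 (new)  [load 280/370]
  50 → shelf 1  [load 300/370]
3 shelves opened.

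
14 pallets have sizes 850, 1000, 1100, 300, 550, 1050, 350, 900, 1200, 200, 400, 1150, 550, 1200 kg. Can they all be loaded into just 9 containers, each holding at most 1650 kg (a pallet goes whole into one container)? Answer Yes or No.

A valid assignment using 8 containers:
  container 1: 1200 + 400 = 1600
  container 2: 1200 + 350 = 1550
  container 3: 1150 + 300 + 200 = 1650
  container 4: 1100 + 550 = 1650
  container 5: 1050 + 550 = 1600
  container 6: 1000 = 1000
  container 7: 900 = 900
  container 8: 850 = 850
That uses only 8 ≤ 9, so 9 containers are enough.

Yes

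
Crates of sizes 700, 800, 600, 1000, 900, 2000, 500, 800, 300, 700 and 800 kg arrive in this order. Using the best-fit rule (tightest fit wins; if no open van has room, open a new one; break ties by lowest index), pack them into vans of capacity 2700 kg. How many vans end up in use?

  700 → van 1 (new)  [load 700/2700]
  800 → van 1  [load 1500/2700]
  600 → van 1  [load 2100/2700]
  1000 → van 2 (new)  [load 1000/2700]
  900 → van 2  [load 1900/2700]
  2000 → van 3 (new)  [load 2000/2700]
  500 → van 1  [load 2600/2700]
  800 → van 2  [load 2700/2700]
  300 → van 3  [load 2300/2700]
  700 → van 4 (new)  [load 700/2700]
  800 → van 4  [load 1500/2700]
4 vans opened.

4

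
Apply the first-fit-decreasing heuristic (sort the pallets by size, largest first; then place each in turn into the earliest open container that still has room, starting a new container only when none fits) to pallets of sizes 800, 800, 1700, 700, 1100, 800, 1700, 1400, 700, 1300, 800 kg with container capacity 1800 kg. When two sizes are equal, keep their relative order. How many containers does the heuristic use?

8

Sorted descending: 1700, 1700, 1400, 1300, 1100, 800, 800, 800, 800, 700, 700.
  1700 → container 1 (new)  [load 1700/1800]
  1700 → container 2 (new)  [load 1700/1800]
  1400 → container 3 (new)  [load 1400/1800]
  1300 → container 4 (new)  [load 1300/1800]
  1100 → container 5 (new)  [load 1100/1800]
  800 → container 6 (new)  [load 800/1800]
  800 → container 6  [load 1600/1800]
  800 → container 7 (new)  [load 800/1800]
  800 → container 7  [load 1600/1800]
  700 → container 5  [load 1800/1800]
  700 → container 8 (new)  [load 700/1800]
8 containers opened.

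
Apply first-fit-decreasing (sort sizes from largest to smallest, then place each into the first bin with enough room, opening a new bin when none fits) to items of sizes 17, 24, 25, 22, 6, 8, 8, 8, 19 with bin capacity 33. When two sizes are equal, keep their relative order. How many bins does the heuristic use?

5

Sorted descending: 25, 24, 22, 19, 17, 8, 8, 8, 6.
  25 → bin 1 (new)  [load 25/33]
  24 → bin 2 (new)  [load 24/33]
  22 → bin 3 (new)  [load 22/33]
  19 → bin 4 (new)  [load 19/33]
  17 → bin 5 (new)  [load 17/33]
  8 → bin 1  [load 33/33]
  8 → bin 2  [load 32/33]
  8 → bin 3  [load 30/33]
  6 → bin 4  [load 25/33]
5 bins opened.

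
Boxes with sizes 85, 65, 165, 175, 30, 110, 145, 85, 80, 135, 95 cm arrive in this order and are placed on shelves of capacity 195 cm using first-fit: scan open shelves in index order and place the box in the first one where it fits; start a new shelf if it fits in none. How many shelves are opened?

7

  85 → shelf 1 (new)  [load 85/195]
  65 → shelf 1  [load 150/195]
  165 → shelf 2 (new)  [load 165/195]
  175 → shelf 3 (new)  [load 175/195]
  30 → shelf 1  [load 180/195]
  110 → shelf 4 (new)  [load 110/195]
  145 → shelf 5 (new)  [load 145/195]
  85 → shelf 4  [load 195/195]
  80 → shelf 6 (new)  [load 80/195]
  135 → shelf 7 (new)  [load 135/195]
  95 → shelf 6  [load 175/195]
7 shelves opened.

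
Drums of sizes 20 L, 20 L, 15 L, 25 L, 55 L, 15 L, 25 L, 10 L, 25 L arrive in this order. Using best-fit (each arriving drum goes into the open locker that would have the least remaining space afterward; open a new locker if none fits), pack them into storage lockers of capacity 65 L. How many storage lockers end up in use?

  20 → locker 1 (new)  [load 20/65]
  20 → locker 1  [load 40/65]
  15 → locker 1  [load 55/65]
  25 → locker 2 (new)  [load 25/65]
  55 → locker 3 (new)  [load 55/65]
  15 → locker 2  [load 40/65]
  25 → locker 2  [load 65/65]
  10 → locker 1  [load 65/65]
  25 → locker 4 (new)  [load 25/65]
4 storage lockers opened.

4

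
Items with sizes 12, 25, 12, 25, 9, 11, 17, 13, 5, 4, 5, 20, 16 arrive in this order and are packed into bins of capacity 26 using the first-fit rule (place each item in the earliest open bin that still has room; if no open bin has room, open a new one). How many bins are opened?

  12 → bin 1 (new)  [load 12/26]
  25 → bin 2 (new)  [load 25/26]
  12 → bin 1  [load 24/26]
  25 → bin 3 (new)  [load 25/26]
  9 → bin 4 (new)  [load 9/26]
  11 → bin 4  [load 20/26]
  17 → bin 5 (new)  [load 17/26]
  13 → bin 6 (new)  [load 13/26]
  5 → bin 4  [load 25/26]
  4 → bin 5  [load 21/26]
  5 → bin 5  [load 26/26]
  20 → bin 7 (new)  [load 20/26]
  16 → bin 8 (new)  [load 16/26]
8 bins opened.

8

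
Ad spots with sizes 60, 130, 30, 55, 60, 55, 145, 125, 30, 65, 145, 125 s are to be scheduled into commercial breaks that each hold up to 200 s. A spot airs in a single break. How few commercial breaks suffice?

6

Total = 145 + 145 + 130 + 125 + 125 + 65 + 60 + 60 + 55 + 55 + 30 + 30 = 1025 s.
Lower bound: ⌈1025/200⌉ = 6 commercial breaks.
A packing using 6 commercial breaks:
  break 1: 145 + 55 = 200
  break 2: 145 + 55 = 200
  break 3: 130 + 65 = 195
  break 4: 125 + 60 = 185
  break 5: 125 + 60 = 185
  break 6: 30 + 30 = 60
This matches the lower bound, so 6 is optimal.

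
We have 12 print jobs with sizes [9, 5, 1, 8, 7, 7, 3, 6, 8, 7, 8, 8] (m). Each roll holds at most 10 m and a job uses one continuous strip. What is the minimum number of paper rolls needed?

10

Total = 9 + 8 + 8 + 8 + 8 + 7 + 7 + 7 + 6 + 5 + 3 + 1 = 77 m.
Lower bound: ⌈77/10⌉ = 8 paper rolls.
Also, 9 print jobs each exceed 5 m, and no two of those can share a roll, so at least 9 paper rolls are needed.
A packing using 10 paper rolls:
  roll 1: 9 + 1 = 10
  roll 2: 8 = 8
  roll 3: 8 = 8
  roll 4: 8 = 8
  roll 5: 8 = 8
  roll 6: 7 + 3 = 10
  roll 7: 7 = 7
  roll 8: 7 = 7
  roll 9: 6 = 6
  roll 10: 5 = 5
No arrangement into 9 paper rolls stays within capacity, so 10 is optimal.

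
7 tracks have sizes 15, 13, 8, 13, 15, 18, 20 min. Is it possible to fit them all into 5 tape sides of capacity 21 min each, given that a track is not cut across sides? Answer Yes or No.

No

Total = 102 min; ⌈102/21⌉ = 5.
6 tracks each exceed half the capacity and cannot share a side, forcing at least 6 tape sides.
At least 6 tape sides are required, but only 5 are allowed.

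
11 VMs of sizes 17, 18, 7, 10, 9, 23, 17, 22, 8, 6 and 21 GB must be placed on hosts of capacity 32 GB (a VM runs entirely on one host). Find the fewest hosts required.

Total = 23 + 22 + 21 + 18 + 17 + 17 + 10 + 9 + 8 + 7 + 6 = 158 GB.
Lower bound: ⌈158/32⌉ = 5 hosts.
Also, 6 VMs each exceed 16 GB, and no two of those can share a host, so at least 6 hosts are needed.
A packing using 6 hosts:
  host 1: 23 + 9 = 32
  host 2: 22 + 10 = 32
  host 3: 21 + 8 = 29
  host 4: 18 + 7 + 6 = 31
  host 5: 17 = 17
  host 6: 17 = 17
This matches the lower bound, so 6 is optimal.

6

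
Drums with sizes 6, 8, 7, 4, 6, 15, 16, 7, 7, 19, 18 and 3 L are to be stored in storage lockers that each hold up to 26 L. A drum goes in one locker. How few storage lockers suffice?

5

Total = 19 + 18 + 16 + 15 + 8 + 7 + 7 + 7 + 6 + 6 + 4 + 3 = 116 L.
Lower bound: ⌈116/26⌉ = 5 storage lockers.
A packing using 5 storage lockers:
  locker 1: 19 + 7 = 26
  locker 2: 18 + 8 = 26
  locker 3: 16 + 7 + 3 = 26
  locker 4: 15 + 7 + 4 = 26
  locker 5: 6 + 6 = 12
This matches the lower bound, so 5 is optimal.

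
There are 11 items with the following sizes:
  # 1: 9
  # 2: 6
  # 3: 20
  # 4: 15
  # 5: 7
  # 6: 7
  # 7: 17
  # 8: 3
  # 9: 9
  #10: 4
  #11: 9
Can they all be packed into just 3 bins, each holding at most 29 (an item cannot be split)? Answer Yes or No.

No

Total = 106; ⌈106/29⌉ = 4.
At least 4 bins are required, but only 3 are allowed.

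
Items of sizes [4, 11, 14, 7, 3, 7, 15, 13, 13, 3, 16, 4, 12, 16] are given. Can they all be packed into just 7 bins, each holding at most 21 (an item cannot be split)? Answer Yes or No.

No

Total = 138; ⌈138/21⌉ = 7.
8 items each exceed half the capacity and cannot share a bin, forcing at least 8 bins.
At least 8 bins are required, but only 7 are allowed.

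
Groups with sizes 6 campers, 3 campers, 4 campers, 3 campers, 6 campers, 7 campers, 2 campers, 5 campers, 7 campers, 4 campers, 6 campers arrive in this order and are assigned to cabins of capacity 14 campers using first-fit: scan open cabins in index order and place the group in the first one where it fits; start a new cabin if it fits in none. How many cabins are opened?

  6 → cabin 1 (new)  [load 6/14]
  3 → cabin 1  [load 9/14]
  4 → cabin 1  [load 13/14]
  3 → cabin 2 (new)  [load 3/14]
  6 → cabin 2  [load 9/14]
  7 → cabin 3 (new)  [load 7/14]
  2 → cabin 2  [load 11/14]
  5 → cabin 3  [load 12/14]
  7 → cabin 4 (new)  [load 7/14]
  4 → cabin 4  [load 11/14]
  6 → cabin 5 (new)  [load 6/14]
5 cabins opened.

5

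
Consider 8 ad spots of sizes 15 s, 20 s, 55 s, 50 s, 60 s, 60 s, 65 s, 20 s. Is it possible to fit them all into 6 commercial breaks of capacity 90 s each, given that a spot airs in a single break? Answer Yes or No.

Yes

A valid assignment using 5 commercial breaks:
  break 1: 65 + 20 = 85
  break 2: 60 + 20 = 80
  break 3: 60 + 15 = 75
  break 4: 55 = 55
  break 5: 50 = 50
That uses only 5 ≤ 6, so 6 commercial breaks are enough.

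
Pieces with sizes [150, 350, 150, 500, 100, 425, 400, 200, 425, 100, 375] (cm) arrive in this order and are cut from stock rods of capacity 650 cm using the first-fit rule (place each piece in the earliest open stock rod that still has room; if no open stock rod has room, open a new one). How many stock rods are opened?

6

  150 → stock rod 1 (new)  [load 150/650]
  350 → stock rod 1  [load 500/650]
  150 → stock rod 1  [load 650/650]
  500 → stock rod 2 (new)  [load 500/650]
  100 → stock rod 2  [load 600/650]
  425 → stock rod 3 (new)  [load 425/650]
  400 → stock rod 4 (new)  [load 400/650]
  200 → stock rod 3  [load 625/650]
  425 → stock rod 5 (new)  [load 425/650]
  100 → stock rod 4  [load 500/650]
  375 → stock rod 6 (new)  [load 375/650]
6 stock rods opened.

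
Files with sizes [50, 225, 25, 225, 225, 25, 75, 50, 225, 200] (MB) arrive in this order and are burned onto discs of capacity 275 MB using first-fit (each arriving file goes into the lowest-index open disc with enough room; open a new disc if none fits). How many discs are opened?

5

  50 → disc 1 (new)  [load 50/275]
  225 → disc 1  [load 275/275]
  25 → disc 2 (new)  [load 25/275]
  225 → disc 2  [load 250/275]
  225 → disc 3 (new)  [load 225/275]
  25 → disc 2  [load 275/275]
  75 → disc 4 (new)  [load 75/275]
  50 → disc 3  [load 275/275]
  225 → disc 5 (new)  [load 225/275]
  200 → disc 4  [load 275/275]
5 discs opened.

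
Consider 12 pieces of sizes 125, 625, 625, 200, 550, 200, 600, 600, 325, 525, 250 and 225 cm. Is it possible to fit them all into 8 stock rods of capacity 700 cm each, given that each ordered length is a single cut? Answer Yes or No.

Yes

A valid assignment using 8 stock rods:
  stock rod 1: 625 = 625
  stock rod 2: 625 = 625
  stock rod 3: 600 = 600
  stock rod 4: 600 = 600
  stock rod 5: 550 + 125 = 675
  stock rod 6: 525 = 525
  stock rod 7: 325 + 250 = 575
  stock rod 8: 225 + 200 + 200 = 625
Every load is within 700 cm, so 8 stock rods suffice.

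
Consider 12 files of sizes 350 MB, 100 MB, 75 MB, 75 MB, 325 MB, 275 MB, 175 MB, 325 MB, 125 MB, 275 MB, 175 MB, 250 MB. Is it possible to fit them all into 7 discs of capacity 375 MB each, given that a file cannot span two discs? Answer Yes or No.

Total = 2525 MB; ⌈2525/375⌉ = 7.
The bound of 7 does not rule out 7, but exhaustive search shows no assignment into 7 discs of capacity 375 MB exists — the minimum is 8.

No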